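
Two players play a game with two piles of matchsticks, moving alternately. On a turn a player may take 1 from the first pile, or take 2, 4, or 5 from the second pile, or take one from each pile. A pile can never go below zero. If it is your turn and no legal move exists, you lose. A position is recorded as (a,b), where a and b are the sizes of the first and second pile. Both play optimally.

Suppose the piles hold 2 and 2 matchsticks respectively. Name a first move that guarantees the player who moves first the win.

Positions with no move are L. A position that does have a move is losing for the player to move precisely when every available move leads to a winning position for the opponent. Fill in the labels:
No move ever increases a pile, so every position that can arise here has a ≤ 2 and b ≤ 2; it is enough to label the cells with 0 ≤ a ≤ 2 and 0 ≤ b ≤ 2.
Every move lowers a or b (never raises either), so fill the grid row by row in increasing a, and left to right within a row: each cell's successors are then already labelled.
      b=0  b=1  b=2
a=0:    L    L    W
a=1:    W    W    W
a=2:    L    L    W
Cells with no legal move (terminal, hence L): (0,0), (0,1).
The remaining L cells, each justified by listing all of its moves:
(2,0): the only move is to (1,0)(W), a W ⇒ L
(2,1): moves to (1,1)(W), (1,0)(W); every one is W ⇒ L
Every other cell has at least one move into one of the L cells above, so it is W.
From (2,2), the L positions reachable in one move are: (2,0).

Move to (2,0).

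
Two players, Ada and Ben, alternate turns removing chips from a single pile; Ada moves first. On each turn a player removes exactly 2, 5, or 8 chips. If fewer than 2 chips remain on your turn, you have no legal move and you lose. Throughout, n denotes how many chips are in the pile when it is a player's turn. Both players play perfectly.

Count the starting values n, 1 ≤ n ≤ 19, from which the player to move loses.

7

Work bottom-up. With no move the player to move loses. Otherwise the position is W if at least one move leads to an L position for the opponent, and L if every move leads to a W.
n=0: no move → L
n=1: no move → L
n=2: can move to 0, which is L ⇒ W
n=3: can move to 1, which is L ⇒ W
n=4: the only move is to 2(W), a W ⇒ L
n=5: can move to 0, which is L ⇒ W
n=6: can move to 4, which is L ⇒ W
n=7: moves to 5(W), 2(W); every one is W ⇒ L
n=8: can move to 0, which is L ⇒ W
n=9: can move to 7, which is L ⇒ W
n=10: moves to 8(W), 5(W), 2(W); every one is W ⇒ L
n=11: moves to 9(W), 6(W), 3(W); every one is W ⇒ L
n=12: can move to 10, which is L ⇒ W
n=13: can move to 11, which is L ⇒ W
n=14: moves to 12(W), 9(W), 6(W); every one is W ⇒ L
n=15: can move to 10, which is L ⇒ W
n=16: can move to 14, which is L ⇒ W
n=17: moves to 15(W), 12(W), 9(W); every one is W ⇒ L
n=18: can move to 10, which is L ⇒ W
n=19: can move to 17, which is L ⇒ W
L entries with 1 ≤ n ≤ 19 (n=0 is outside the asked range and is not counted): n = 1, 4, 7, 10, 11, 14, 17; that makes 7.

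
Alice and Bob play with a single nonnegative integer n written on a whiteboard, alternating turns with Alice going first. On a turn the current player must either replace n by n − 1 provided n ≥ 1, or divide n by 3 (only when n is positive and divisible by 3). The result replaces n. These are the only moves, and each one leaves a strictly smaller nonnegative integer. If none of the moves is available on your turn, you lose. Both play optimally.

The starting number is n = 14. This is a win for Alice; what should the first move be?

Build the W/L table. Terminal = L. A non-terminal position is W if it has a move to some L; otherwise it is L.
n=0: no move → L
n=1: can move to 0, which is L ⇒ W
n=2: the only move is to 1(W), a W ⇒ L
n=3: can move to 2, which is L ⇒ W
n=4: the only move is to 3(W), a W ⇒ L
n=5: can move to 4, which is L ⇒ W
n=6: can move to 2, which is L ⇒ W
n=7: the only move is to 6(W), a W ⇒ L
n=8: can move to 7, which is L ⇒ W
n=9: moves to 3(W), 8(W); every one is W ⇒ L
n=10: can move to 9, which is L ⇒ W
n=11: the only move is to 10(W), a W ⇒ L
n=12: can move to 4, which is L ⇒ W
n=13: the only move is to 12(W), a W ⇒ L
n=14: can move to 13, which is L ⇒ W
From 14, the L positions reachable in one move are: 13.

Move to 13.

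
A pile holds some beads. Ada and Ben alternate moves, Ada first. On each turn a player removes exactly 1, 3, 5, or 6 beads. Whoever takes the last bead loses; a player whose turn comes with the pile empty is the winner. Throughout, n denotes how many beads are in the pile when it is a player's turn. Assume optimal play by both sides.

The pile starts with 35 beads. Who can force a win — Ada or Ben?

Classify positions by backward induction: terminal positions (no move available) are W. From any other position, the mover wins iff some move reaches an L.
n=0: no move; the opponent has just taken the last bead and therefore loses → W
n=1: L (sole option 0(W) is W)
n=2: W (go to 1, an L position)
n=3: L (options 2(W), 0(W) are all W)
n=4: W (go to 3, an L position)
n=5: L (options 4(W), 2(W), 0(W) are all W)
n=6: W (go to 5, an L position)
n=7: W (go to 1, an L position)
n=8: W (go to 5, an L position)
n=9: W (go to 3, an L position)
n=10: W (go to 5, an L position)
n=11: W (go to 5, an L position)
n=12: L (options 11(W), 9(W), 7(W), 6(W) are all W)
n=13: W (go to 12, an L position)
n=14: L (options 13(W), 11(W), 9(W), 8(W) are all W)
n=15: W (go to 14, an L position)
n=16: L (options 15(W), 13(W), 11(W), 10(W) are all W)
n=17: W (go to 16, an L position)
n=18: W (go to 12, an L position)
n=19: W (go to 16, an L position)
n=20: W (go to 14, an L position)
n=21: W (go to 16, an L position)
n=22: W (go to 16, an L position)
n=23: L (options 22(W), 20(W), 18(W), 17(W) are all W)
n=24: W (go to 23, an L position)
n=25: L (options 24(W), 22(W), 20(W), 19(W) are all W)
n=26: W (go to 25, an L position)
n=27: L (options 26(W), 24(W), 22(W), 21(W) are all W)
n=28: W (go to 27, an L position)
n=29: W (go to 23, an L position)
n=30: W (go to 27, an L position)
n=31: W (go to 25, an L position)
n=32: W (go to 27, an L position)
n=33: W (go to 27, an L position)
n=34: L (options 33(W), 31(W), 29(W), 28(W) are all W)
n=35: W (go to 34, an L position)
The starting position 35 is W: Ada should remove 1, leaving 34, handing over an L position.

Ada wins.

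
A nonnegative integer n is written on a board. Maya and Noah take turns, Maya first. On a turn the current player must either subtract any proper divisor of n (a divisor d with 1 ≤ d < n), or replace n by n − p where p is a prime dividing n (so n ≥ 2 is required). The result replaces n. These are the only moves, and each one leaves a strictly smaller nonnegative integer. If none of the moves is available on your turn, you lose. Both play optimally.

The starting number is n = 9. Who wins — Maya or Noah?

Work bottom-up. With no move the player to move loses. Otherwise the position is W if at least one move leads to an L position for the opponent, and L if every move leads to a W.
n=0: no move → L
n=1: no move → L
n=2: reaches L-position 0 → W
n=3: reaches L-position 0 → W
n=4: only reaches 2(W), 3(W), all W → L
n=5: reaches L-position 0 → W
n=6: reaches L-position 4 → W
n=7: reaches L-position 0 → W
n=8: reaches L-position 4 → W
n=9: only reaches 6(W), 8(W), all W → L
Every move from 9 reaches a W position, so the mover loses.

Noah wins.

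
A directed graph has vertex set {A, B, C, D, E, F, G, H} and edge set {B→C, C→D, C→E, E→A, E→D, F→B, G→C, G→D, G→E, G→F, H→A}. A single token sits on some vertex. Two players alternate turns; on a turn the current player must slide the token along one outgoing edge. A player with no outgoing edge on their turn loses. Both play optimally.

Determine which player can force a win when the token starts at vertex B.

The second player wins.

Work bottom-up. With no move the player to move loses. Otherwise the position is W if at least one move leads to an L position for the opponent, and L if every move leads to a W.
Every edge goes from a vertex to one that appears earlier in the order D, A, E, C, B, F, G, H, so processing vertices in that order labels each vertex after all of its successors.
D: no outgoing edge → L
A: no outgoing edge → L
E: W (go to A, an L position)
C: W (go to D, an L position)
B: L (sole option C(W) is W)
F: W (go to B, an L position)
G: W (go to D, an L position)
H: W (go to A, an L position)
Every move from B reaches a W position, so the mover loses.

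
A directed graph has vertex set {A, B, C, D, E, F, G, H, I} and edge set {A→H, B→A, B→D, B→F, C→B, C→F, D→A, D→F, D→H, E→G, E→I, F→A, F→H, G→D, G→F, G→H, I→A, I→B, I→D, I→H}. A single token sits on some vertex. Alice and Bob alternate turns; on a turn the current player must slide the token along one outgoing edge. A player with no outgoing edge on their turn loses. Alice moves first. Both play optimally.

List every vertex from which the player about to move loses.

B, E, H

Work bottom-up. With no move the player to move loses. Otherwise the position is W if at least one move leads to an L position for the opponent, and L if every move leads to a W.
Every edge goes from a vertex to one that appears earlier in the order H, A, F, D, B, I, C, G, E, so processing vertices in that order labels each vertex after all of its successors.
H: no outgoing edge → L
A: reaches L-position H → W
F: reaches L-position H → W
D: reaches L-position H → W
B: only reaches D(W), F(W), A(W), all W → L
I: reaches L-position B → W
C: reaches L-position B → W
G: reaches L-position H → W
E: only reaches G(W), I(W), all W → L
The losing starting vertices are exactly the entries labelled L in this table (3 of them).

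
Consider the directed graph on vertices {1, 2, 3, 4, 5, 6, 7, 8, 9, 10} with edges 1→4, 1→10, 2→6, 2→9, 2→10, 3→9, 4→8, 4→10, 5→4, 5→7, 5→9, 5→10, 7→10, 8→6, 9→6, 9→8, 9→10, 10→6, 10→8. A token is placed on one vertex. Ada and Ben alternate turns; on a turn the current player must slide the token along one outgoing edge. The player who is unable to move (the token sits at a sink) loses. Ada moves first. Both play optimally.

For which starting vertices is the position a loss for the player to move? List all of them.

3, 4, 6, 7

Label each position W (a win for the player to move) or L (a loss). A position with no legal move is L; any other position is W exactly when some move reaches an L, and L when every move reaches a W.
Every edge goes from a vertex to one that appears earlier in the order 6, 8, 10, 9, 4, 1, 2, 3, 7, 5, so processing vertices in that order labels each vertex after all of its successors.
6: no outgoing edge → L
8: reaches L-position 6 → W
10: reaches L-position 6 → W
9: reaches L-position 6 → W
4: only reaches 10(W), 8(W), all W → L
1: reaches L-position 4 → W
2: reaches L-position 6 → W
3: only reaches 9(W), which is W → L
7: only reaches 10(W), which is W → L
5: reaches L-position 7 → W
Reading off the rows marked L gives the requested list; there are 4 such vertices.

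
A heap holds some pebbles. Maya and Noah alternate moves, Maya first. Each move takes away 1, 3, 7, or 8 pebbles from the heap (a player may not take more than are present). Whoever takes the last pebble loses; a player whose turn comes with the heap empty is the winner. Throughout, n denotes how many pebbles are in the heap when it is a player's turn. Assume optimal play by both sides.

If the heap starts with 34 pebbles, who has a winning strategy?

Maya wins.

Work bottom-up. With no move the player to move wins. Otherwise the position is W if at least one move leads to an L position for the opponent, and L if every move leads to a W.
n=0: no move; the opponent has just taken the last pebble and therefore loses → W
n=1: →0(W) only, which is W, so L
n=2: →1(L), so W
n=3: →2(W), 0(W) — all W, so L
n=4: →3(L), so W
n=5: →4(W), 2(W) — all W, so L
n=6: →5(L), so W
n=7: →6(W), 4(W), 0(W) — all W, so L
n=8: →7(L), so W
n=9: →1(L), so W
n=10: →7(L), so W
n=11: →3(L), so W
n=12: →5(L), so W
n=13: →5(L), so W
n=14: →7(L), so W
n=15: →7(L), so W
n=16: →15(W), 13(W), 9(W), 8(W) — all W, so L
n=17: →16(L), so W
n=18: →17(W), 15(W), 11(W), 10(W) — all W, so L
n=19: →18(L), so W
n=20: →19(W), 17(W), 13(W), 12(W) — all W, so L
n=21: →20(L), so W
n=22: →21(W), 19(W), 15(W), 14(W) — all W, so L
n=23: →22(L), so W
n=24: →16(L), so W
n=25: →22(L), so W
n=26: →18(L), so W
n=27: →20(L), so W
n=28: →20(L), so W
n=29: →22(L), so W
n=30: →22(L), so W
n=31: →30(W), 28(W), 24(W), 23(W) — all W, so L
n=32: →31(L), so W
n=33: →32(W), 30(W), 26(W), 25(W) — all W, so L
n=34: →33(L), so W
From 34 Maya can remove 1, leaving 33, reaching an L position.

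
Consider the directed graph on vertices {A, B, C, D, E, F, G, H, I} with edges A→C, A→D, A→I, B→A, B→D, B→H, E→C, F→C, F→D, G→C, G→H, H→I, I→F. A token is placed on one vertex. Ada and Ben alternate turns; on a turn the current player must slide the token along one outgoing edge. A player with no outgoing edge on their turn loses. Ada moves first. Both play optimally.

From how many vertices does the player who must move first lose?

Classify positions by backward induction: terminal positions (no move available) are L. From any other position, the mover wins iff some move reaches an L.
Every edge goes from a vertex to one that appears earlier in the order D, C, F, I, A, E, H, B, G, so processing vertices in that order labels each vertex after all of its successors.
D: no outgoing edge → L
C: no outgoing edge → L
F: W (go to C, an L position)
I: L (sole option F(W) is W)
A: W (go to I, an L position)
E: W (go to C, an L position)
H: W (go to I, an L position)
B: W (go to D, an L position)
G: W (go to C, an L position)
The L vertices are C, D, I; that is 3 in all.

3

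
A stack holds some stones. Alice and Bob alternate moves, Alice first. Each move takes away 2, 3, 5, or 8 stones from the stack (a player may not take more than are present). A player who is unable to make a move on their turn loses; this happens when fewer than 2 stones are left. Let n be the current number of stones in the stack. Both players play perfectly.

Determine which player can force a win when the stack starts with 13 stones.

Label each position W (a win for the player to move) or L (a loss). A position with no legal move is L; any other position is W exactly when some move reaches an L, and L when every move reaches a W.
n=0: no move → L
n=1: no move → L
n=2: can move to 0, which is L ⇒ W
n=3: can move to 1, which is L ⇒ W
n=4: can move to 1, which is L ⇒ W
n=5: can move to 0, which is L ⇒ W
n=6: can move to 1, which is L ⇒ W
n=7: moves to 5(W), 4(W), 2(W); every one is W ⇒ L
n=8: can move to 0, which is L ⇒ W
n=9: can move to 7, which is L ⇒ W
n=10: can move to 7, which is L ⇒ W
n=11: moves to 9(W), 8(W), 6(W), 3(W); every one is W ⇒ L
n=12: can move to 7, which is L ⇒ W
n=13: can move to 11, which is L ⇒ W
The starting position 13 is W: Alice should remove 2, leaving 11, handing over an L position.

Alice wins.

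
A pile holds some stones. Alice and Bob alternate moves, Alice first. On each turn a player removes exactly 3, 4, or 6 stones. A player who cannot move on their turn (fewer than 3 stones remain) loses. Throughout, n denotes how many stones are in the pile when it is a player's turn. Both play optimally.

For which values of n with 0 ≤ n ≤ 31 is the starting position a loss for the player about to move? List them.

Compute win/loss labels from the base case upward. A position with no move is L. Any other position is W if it can reach an L in one move, else L.
n=0: no move → L
n=1: no move → L
n=2: no move → L
n=3: →0(L), so W
n=4: →1(L), so W
n=5: →2(L), so W
n=6: →2(L), so W
n=7: →1(L), so W
n=8: →2(L), so W
n=9: →6(W), 5(W), 3(W) — all W, so L
n=10: →7(W), 6(W), 4(W) — all W, so L
n=11: →8(W), 7(W), 5(W) — all W, so L
n=12: →9(L), so W
n=13: →10(L), so W
n=14: →11(L), so W
n=15: →11(L), so W
n=16: →10(L), so W
n=17: →11(L), so W
n=18: →15(W), 14(W), 12(W) — all W, so L
n=19: →16(W), 15(W), 13(W) — all W, so L
n=20: →17(W), 16(W), 14(W) — all W, so L
n=21: →18(L), so W
n=22: →19(L), so W
n=23: →20(L), so W
n=24: →20(L), so W
n=25: →19(L), so W
n=26: →20(L), so W
n=27: →24(W), 23(W), 21(W) — all W, so L
n=28: →25(W), 24(W), 22(W) — all W, so L
n=29: →26(W), 25(W), 23(W) — all W, so L
n=30: →27(L), so W
n=31: →28(L), so W
The losing starting values of n are exactly the entries labelled L in this table (12 of them).

0, 1, 2, 9, 10, 11, 18, 19, 20, 27, 28, 29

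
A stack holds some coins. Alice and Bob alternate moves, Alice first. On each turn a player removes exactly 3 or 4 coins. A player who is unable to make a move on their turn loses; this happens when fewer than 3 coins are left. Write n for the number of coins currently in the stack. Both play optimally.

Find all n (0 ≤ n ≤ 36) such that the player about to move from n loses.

0, 1, 2, 7, 8, 9, 14, 15, 16, 21, 22, 23, 28, 29, 30, 35, 36

Label each position W (a win for the player to move) or L (a loss). A position with no legal move is L; any other position is W exactly when some move reaches an L, and L when every move reaches a W.
n=0: no move → L
n=1: no move → L
n=2: no move → L
n=3: W (go to 0, an L position)
n=4: W (go to 1, an L position)
n=5: W (go to 2, an L position)
n=6: W (go to 2, an L position)
n=7: L (options 4(W), 3(W) are all W)
n=8: L (options 5(W), 4(W) are all W)
n=9: L (options 6(W), 5(W) are all W)
n=10: W (go to 7, an L position)
n=11: W (go to 8, an L position)
n=12: W (go to 9, an L position)
n=13: W (go to 9, an L position)
n=14: L (options 11(W), 10(W) are all W)
n=15: L (options 12(W), 11(W) are all W)
n=16: L (options 13(W), 12(W) are all W)
n=17: W (go to 14, an L position)
n=18: W (go to 15, an L position)
n=19: W (go to 16, an L position)
n=20: W (go to 16, an L position)
n=21: L (options 18(W), 17(W) are all W)
n=22: L (options 19(W), 18(W) are all W)
n=23: L (options 20(W), 19(W) are all W)
n=24: W (go to 21, an L position)
n=25: W (go to 22, an L position)
n=26: W (go to 23, an L position)
n=27: W (go to 23, an L position)
n=28: L (options 25(W), 24(W) are all W)
n=29: L (options 26(W), 25(W) are all W)
n=30: L (options 27(W), 26(W) are all W)
n=31: W (go to 28, an L position)
n=32: W (go to 29, an L position)
n=33: W (go to 30, an L position)
n=34: W (go to 30, an L position)
n=35: L (options 32(W), 31(W) are all W)
n=36: L (options 33(W), 32(W) are all W)
The losing starting values of n are exactly the entries labelled L in this table (17 of them).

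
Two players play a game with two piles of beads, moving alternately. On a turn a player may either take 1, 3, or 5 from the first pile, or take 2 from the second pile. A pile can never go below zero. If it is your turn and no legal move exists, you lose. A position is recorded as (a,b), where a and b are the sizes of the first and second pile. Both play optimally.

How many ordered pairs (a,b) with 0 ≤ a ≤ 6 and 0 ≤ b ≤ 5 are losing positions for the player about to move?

Build the W/L table. Terminal = L. A non-terminal position is W if it has a move to some L; otherwise it is L.
Every move lowers a or b (never raises either), so fill the grid row by row in increasing a, and left to right within a row: each cell's successors are then already labelled.
      b=0  b=1  b=2  b=3  b=4  b=5
a=0:    L    L    W    W    L    L
a=1:    W    W    L    L    W    W
a=2:    L    L    W    W    L    L
a=3:    W    W    L    L    W    W
a=4:    L    L    W    W    L    L
a=5:    W    W    L    L    W    W
a=6:    L    L    W    W    L    L
Cells with no legal move (terminal, hence L): (0,0), (0,1).
The remaining L cells, each justified by listing all of its moves:
(0,4): →(0,2)(W) only, which is W, so L
(0,5): →(0,3)(W) only, which is W, so L
(1,2): →(0,2)(W), (1,0)(W) — all W, so L
(1,3): →(0,3)(W), (1,1)(W) — all W, so L
(2,0): →(1,0)(W) only, which is W, so L
(2,1): →(1,1)(W) only, which is W, so L
(2,4): →(1,4)(W), (2,2)(W) — all W, so L
(2,5): →(1,5)(W), (2,3)(W) — all W, so L
(3,2): →(2,2)(W), (0,2)(W), (3,0)(W) — all W, so L
(3,3): →(2,3)(W), (0,3)(W), (3,1)(W) — all W, so L
(4,0): →(3,0)(W), (1,0)(W) — all W, so L
(4,1): →(3,1)(W), (1,1)(W) — all W, so L
(4,4): →(3,4)(W), (1,4)(W), (4,2)(W) — all W, so L
(4,5): →(3,5)(W), (1,5)(W), (4,3)(W) — all W, so L
(5,2): →(4,2)(W), (2,2)(W), (0,2)(W), (5,0)(W) — all W, so L
(5,3): →(4,3)(W), (2,3)(W), (0,3)(W), (5,1)(W) — all W, so L
(6,0): →(5,0)(W), (3,0)(W), (1,0)(W) — all W, so L
(6,1): →(5,1)(W), (3,1)(W), (1,1)(W) — all W, so L
(6,4): →(5,4)(W), (3,4)(W), (1,4)(W), (6,2)(W) — all W, so L
(6,5): →(5,5)(W), (3,5)(W), (1,5)(W), (6,3)(W) — all W, so L
Every other cell has at least one move into one of the L cells above, so it is W.
L cells per row: a=0: 4, a=1: 2, a=2: 4, a=3: 2, a=4: 4, a=5: 2, a=6: 4; total 22.

22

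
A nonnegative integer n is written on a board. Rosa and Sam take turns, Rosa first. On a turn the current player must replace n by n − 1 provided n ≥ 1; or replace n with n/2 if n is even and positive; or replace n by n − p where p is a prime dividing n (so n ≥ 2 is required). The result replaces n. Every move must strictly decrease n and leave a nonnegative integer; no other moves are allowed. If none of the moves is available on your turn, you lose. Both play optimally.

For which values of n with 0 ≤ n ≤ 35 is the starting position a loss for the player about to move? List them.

0, 4, 9, 14, 20, 24, 30, 34

Classify positions by backward induction: terminal positions (no move available) are L. From any other position, the mover wins iff some move reaches an L.
n=0: no move → L
n=1: →0(L), so W
n=2: →0(L), so W
n=3: →0(L), so W
n=4: →2(W), 3(W) — all W, so L
n=5: →0(L), so W
n=6: →4(L), so W
n=7: →0(L), so W
n=8: →4(L), so W
n=9: →6(W), 8(W) — all W, so L
n=10: →9(L), so W
n=11: →0(L), so W
n=12: →9(L), so W
n=13: →0(L), so W
n=14: →7(W), 12(W), 13(W) — all W, so L
n=15: →14(L), so W
n=16: →14(L), so W
n=17: →0(L), so W
n=18: →9(L), so W
n=19: →0(L), so W
n=20: →10(W), 15(W), 18(W), 19(W) — all W, so L
n=21: →14(L), so W
n=22: →20(L), so W
n=23: →0(L), so W
n=24: →12(W), 21(W), 22(W), 23(W) — all W, so L
n=25: →20(L), so W
n=26: →24(L), so W
n=27: →24(L), so W
n=28: →14(L), so W
n=29: →0(L), so W
n=30: →15(W), 25(W), 27(W), 28(W), 29(W) — all W, so L
n=31: →0(L), so W
n=32: →30(L), so W
n=33: →30(L), so W
n=34: →17(W), 32(W), 33(W) — all W, so L
n=35: →30(L), so W
The losing starting values of n are exactly the entries labelled L in this table (8 of them).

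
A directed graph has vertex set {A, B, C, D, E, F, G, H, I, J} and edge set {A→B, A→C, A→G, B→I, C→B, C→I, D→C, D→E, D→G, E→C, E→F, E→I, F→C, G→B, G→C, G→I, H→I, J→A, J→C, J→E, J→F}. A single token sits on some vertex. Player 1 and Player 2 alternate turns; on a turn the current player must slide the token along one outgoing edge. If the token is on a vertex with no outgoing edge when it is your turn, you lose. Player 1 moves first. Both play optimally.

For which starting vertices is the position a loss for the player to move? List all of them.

Use the standard recursion: the mover loses at a terminal position; elsewhere, the mover wins exactly when some move hands the opponent an L position.
Every edge goes from a vertex to one that appears earlier in the order I, B, C, G, A, F, E, J, D, H, so processing vertices in that order labels each vertex after all of its successors.
I: no outgoing edge → L
B: can move to I, which is L ⇒ W
C: can move to I, which is L ⇒ W
G: can move to I, which is L ⇒ W
A: moves to G(W), C(W), B(W); every one is W ⇒ L
F: the only move is to C(W), a W ⇒ L
E: can move to F, which is L ⇒ W
J: can move to F, which is L ⇒ W
D: moves to E(W), G(W), C(W); every one is W ⇒ L
H: can move to I, which is L ⇒ W
The losing starting vertices are exactly the entries labelled L in this table (4 of them).

A, D, F, I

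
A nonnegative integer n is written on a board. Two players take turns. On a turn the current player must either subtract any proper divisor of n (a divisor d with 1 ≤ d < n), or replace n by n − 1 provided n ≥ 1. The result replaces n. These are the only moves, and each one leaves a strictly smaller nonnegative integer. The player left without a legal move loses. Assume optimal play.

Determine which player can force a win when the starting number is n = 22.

The first player wins.

Compute win/loss labels from the base case upward. A position with no move is L. Any other position is W if it can reach an L in one move, else L.
n=0: no move → L
n=1: →0(L), so W
n=2: →1(W) only, which is W, so L
n=3: →2(L), so W
n=4: →2(L), so W
n=5: →4(W) only, which is W, so L
n=6: →5(L), so W
n=7: →6(W) only, which is W, so L
n=8: →7(L), so W
n=9: →6(W), 8(W) — all W, so L
n=10: →5(L), so W
n=11: →10(W) only, which is W, so L
n=12: →9(L), so W
n=13: →12(W) only, which is W, so L
n=14: →7(L), so W
n=15: →10(W), 12(W), 14(W) — all W, so L
n=16: →15(L), so W
n=17: →16(W) only, which is W, so L
n=18: →9(L), so W
n=19: →18(W) only, which is W, so L
n=20: →15(L), so W
n=21: →14(W), 18(W), 20(W) — all W, so L
n=22: →11(L), so W
From 22 the player to move can move to 11, reaching an L position.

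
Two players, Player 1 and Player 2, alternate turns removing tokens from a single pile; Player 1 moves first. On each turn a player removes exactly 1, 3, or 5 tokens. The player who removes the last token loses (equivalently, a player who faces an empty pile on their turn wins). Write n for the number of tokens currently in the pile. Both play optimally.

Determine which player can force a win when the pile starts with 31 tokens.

Positions with no move are W. A position that does have a move is losing for the player to move precisely when every available move leads to a winning position for the opponent. Fill in the labels:
n=0: no move; the opponent has just taken the last token and therefore loses → W
n=1: the only move is to 0(W), a W ⇒ L
n=2: can move to 1, which is L ⇒ W
n=3: moves to 2(W), 0(W); every one is W ⇒ L
n=4: can move to 3, which is L ⇒ W
n=5: moves to 4(W), 2(W), 0(W); every one is W ⇒ L
n=6: can move to 5, which is L ⇒ W
n=7: moves to 6(W), 4(W), 2(W); every one is W ⇒ L
n=8: can move to 7, which is L ⇒ W
n=9: moves to 8(W), 6(W), 4(W); every one is W ⇒ L
n=10: can move to 9, which is L ⇒ W
n=11: moves to 10(W), 8(W), 6(W); every one is W ⇒ L
n=12: can move to 11, which is L ⇒ W
n=13: moves to 12(W), 10(W), 8(W); every one is W ⇒ L
n=14: can move to 13, which is L ⇒ W
n=15: moves to 14(W), 12(W), 10(W); every one is W ⇒ L
n=16: can move to 15, which is L ⇒ W
n=17: moves to 16(W), 14(W), 12(W); every one is W ⇒ L
n=18: can move to 17, which is L ⇒ W
n=19: moves to 18(W), 16(W), 14(W); every one is W ⇒ L
n=20: can move to 19, which is L ⇒ W
n=21: moves to 20(W), 18(W), 16(W); every one is W ⇒ L
n=22: can move to 21, which is L ⇒ W
n=23: moves to 22(W), 20(W), 18(W); every one is W ⇒ L
n=24: can move to 23, which is L ⇒ W
n=25: moves to 24(W), 22(W), 20(W); every one is W ⇒ L
n=26: can move to 25, which is L ⇒ W
n=27: moves to 26(W), 24(W), 22(W); every one is W ⇒ L
n=28: can move to 27, which is L ⇒ W
n=29: moves to 28(W), 26(W), 24(W); every one is W ⇒ L
n=30: can move to 29, which is L ⇒ W
n=31: moves to 30(W), 28(W), 26(W); every one is W ⇒ L
The starting position 31 is L: whatever Player 1 does, the opponent receives a W position.

Player 2 wins.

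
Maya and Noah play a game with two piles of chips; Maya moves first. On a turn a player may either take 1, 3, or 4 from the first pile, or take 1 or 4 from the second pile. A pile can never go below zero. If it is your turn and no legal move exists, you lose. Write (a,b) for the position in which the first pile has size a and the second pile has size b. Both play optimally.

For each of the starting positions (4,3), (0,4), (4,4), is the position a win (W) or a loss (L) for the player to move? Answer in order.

Positions with no move are L. A position that does have a move is losing for the player to move precisely when every available move leads to a winning position for the opponent. Fill in the labels:
No move ever increases a pile, so every position that can arise here has a ≤ 4 and b ≤ 4; it is enough to label the cells with 0 ≤ a ≤ 4 and 0 ≤ b ≤ 4.
Every move lowers a or b (never raises either), so fill the grid row by row in increasing a, and left to right within a row: each cell's successors are then already labelled.
      b=0  b=1  b=2  b=3  b=4
a=0:    L    W    L    W    W
a=1:    W    L    W    L    W
a=2:    L    W    L    W    W
a=3:    W    L    W    L    W
a=4:    W    W    W    W    L
Cells with no legal move (terminal, hence L): (0,0).
The remaining L cells, each justified by listing all of its moves:
(0,2): the only move is to (0,1)(W), a W ⇒ L
(1,1): moves to (0,1)(W), (1,0)(W); every one is W ⇒ L
(1,3): moves to (0,3)(W), (1,2)(W); every one is W ⇒ L
(2,0): the only move is to (1,0)(W), a W ⇒ L
(2,2): moves to (1,2)(W), (2,1)(W); every one is W ⇒ L
(3,1): moves to (2,1)(W), (0,1)(W), (3,0)(W); every one is W ⇒ L
(3,3): moves to (2,3)(W), (0,3)(W), (3,2)(W); every one is W ⇒ L
(4,4): moves to (3,4)(W), (1,4)(W), (0,4)(W), (4,3)(W), (4,0)(W); every one is W ⇒ L
Every other cell has at least one move into one of the L cells above, so it is W.
(4,3): the move to (3,3) reaches an L cell, so W
(0,4): the move to (0,0) reaches an L cell, so W
(4,4): one of the L cells justified above, so L

(4,3): W, (0,4): W, (4,4): L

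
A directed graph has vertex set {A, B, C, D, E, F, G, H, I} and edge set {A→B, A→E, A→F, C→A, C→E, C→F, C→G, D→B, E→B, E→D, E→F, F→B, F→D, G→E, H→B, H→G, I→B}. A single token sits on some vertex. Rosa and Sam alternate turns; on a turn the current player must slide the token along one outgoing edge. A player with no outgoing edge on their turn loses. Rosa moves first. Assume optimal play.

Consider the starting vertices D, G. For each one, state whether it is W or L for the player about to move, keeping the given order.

D: W, G: L

Use the standard recursion: the mover loses at a terminal position; elsewhere, the mover wins exactly when some move hands the opponent an L position.
Every edge goes from a vertex to one that appears earlier in the order B, D, F, E, A, G, C, I, H, so processing vertices in that order labels each vertex after all of its successors.
B: no outgoing edge → L
D: reaches L-position B → W
F: reaches L-position B → W
E: reaches L-position B → W
A: reaches L-position B → W
G: only reaches E(W), which is W → L
C: reaches L-position G → W
I: reaches L-position B → W
H: reaches L-position G → W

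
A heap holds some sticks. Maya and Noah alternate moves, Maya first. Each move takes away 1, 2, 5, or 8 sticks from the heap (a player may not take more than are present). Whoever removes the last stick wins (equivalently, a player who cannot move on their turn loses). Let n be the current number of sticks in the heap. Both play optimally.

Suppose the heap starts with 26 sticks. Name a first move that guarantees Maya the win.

Remove 2, leaving 24.

Compute win/loss labels from the base case upward. A position with no move is L. Any other position is W if it can reach an L in one move, else L.
n=0: no move → L
n=1: reaches L-position 0 → W
n=2: reaches L-position 0 → W
n=3: only reaches 2(W), 1(W), all W → L
n=4: reaches L-position 3 → W
n=5: reaches L-position 3 → W
n=6: only reaches 5(W), 4(W), 1(W), all W → L
n=7: reaches L-position 6 → W
n=8: reaches L-position 6 → W
n=9: only reaches 8(W), 7(W), 4(W), 1(W), all W → L
n=10: reaches L-position 9 → W
n=11: reaches L-position 9 → W
n=12: only reaches 11(W), 10(W), 7(W), 4(W), all W → L
n=13: reaches L-position 12 → W
n=14: reaches L-position 12 → W
n=15: only reaches 14(W), 13(W), 10(W), 7(W), all W → L
n=16: reaches L-position 15 → W
n=17: reaches L-position 15 → W
n=18: only reaches 17(W), 16(W), 13(W), 10(W), all W → L
n=19: reaches L-position 18 → W
n=20: reaches L-position 18 → W
n=21: only reaches 20(W), 19(W), 16(W), 13(W), all W → L
n=22: reaches L-position 21 → W
n=23: reaches L-position 21 → W
n=24: only reaches 23(W), 22(W), 19(W), 16(W), all W → L
n=25: reaches L-position 24 → W
n=26: reaches L-position 24 → W
From 26, the L positions reachable in one move are: 24, 21, 18. Any move reaching one of these is winning.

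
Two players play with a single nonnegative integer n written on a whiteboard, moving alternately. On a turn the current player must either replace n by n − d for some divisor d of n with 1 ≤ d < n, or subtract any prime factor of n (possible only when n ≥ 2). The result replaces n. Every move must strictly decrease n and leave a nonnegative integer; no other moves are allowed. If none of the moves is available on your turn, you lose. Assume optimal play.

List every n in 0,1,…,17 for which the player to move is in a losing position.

0, 1, 4, 9, 14

Compute win/loss labels from the base case upward. A position with no move is L. Any other position is W if it can reach an L in one move, else L.
n=0: no move → L
n=1: no move → L
n=2: reaches L-position 0 → W
n=3: reaches L-position 0 → W
n=4: only reaches 2(W), 3(W), all W → L
n=5: reaches L-position 0 → W
n=6: reaches L-position 4 → W
n=7: reaches L-position 0 → W
n=8: reaches L-position 4 → W
n=9: only reaches 6(W), 8(W), all W → L
n=10: reaches L-position 9 → W
n=11: reaches L-position 0 → W
n=12: reaches L-position 9 → W
n=13: reaches L-position 0 → W
n=14: only reaches 7(W), 12(W), 13(W), all W → L
n=15: reaches L-position 14 → W
n=16: reaches L-position 14 → W
n=17: reaches L-position 0 → W
The losing starting values of n are exactly the entries labelled L in this table (5 of them).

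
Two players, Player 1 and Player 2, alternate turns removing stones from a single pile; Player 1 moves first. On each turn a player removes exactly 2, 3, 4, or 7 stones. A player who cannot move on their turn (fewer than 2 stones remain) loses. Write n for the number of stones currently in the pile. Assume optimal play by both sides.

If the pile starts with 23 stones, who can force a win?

Use the standard recursion: the mover loses at a terminal position; elsewhere, the mover wins exactly when some move hands the opponent an L position.
n=0: no move → L
n=1: no move → L
n=2: →0(L), so W
n=3: →1(L), so W
n=4: →1(L), so W
n=5: →1(L), so W
n=6: →4(W), 3(W), 2(W) — all W, so L
n=7: →0(L), so W
n=8: →6(L), so W
n=9: →6(L), so W
n=10: →6(L), so W
n=11: →9(W), 8(W), 7(W), 4(W) — all W, so L
n=12: →10(W), 9(W), 8(W), 5(W) — all W, so L
n=13: →11(L), so W
n=14: →12(L), so W
n=15: →12(L), so W
n=16: →12(L), so W
n=17: →15(W), 14(W), 13(W), 10(W) — all W, so L
n=18: →11(L), so W
n=19: →17(L), so W
n=20: →17(L), so W
n=21: →17(L), so W
n=22: →20(W), 19(W), 18(W), 15(W) — all W, so L
n=23: →21(W), 20(W), 19(W), 16(W) — all W, so L
The starting position 23 is L: whatever Player 1 does, the opponent receives a W position.

Player 2 wins.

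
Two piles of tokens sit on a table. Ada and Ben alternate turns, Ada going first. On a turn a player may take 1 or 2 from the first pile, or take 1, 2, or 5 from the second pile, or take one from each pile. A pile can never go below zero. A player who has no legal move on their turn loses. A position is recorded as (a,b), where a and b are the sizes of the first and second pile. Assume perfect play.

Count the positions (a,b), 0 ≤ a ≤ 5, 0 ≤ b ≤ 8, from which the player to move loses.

Classify positions by backward induction: terminal positions (no move available) are L. From any other position, the mover wins iff some move reaches an L.
Every move lowers a or b (never raises either), so fill the grid row by row in increasing a, and left to right within a row: each cell's successors are then already labelled.
      b=0  b=1  b=2  b=3  b=4  b=5  b=6  b=7  b=8
a=0:    L    W    W    L    W    W    L    W    W
a=1:    W    W    L    W    W    L    W    W    L
a=2:    W    L    W    W    L    W    W    L    W
a=3:    L    W    W    L    W    W    L    W    W
a=4:    W    W    L    W    W    L    W    W    L
a=5:    W    L    W    W    L    W    W    L    W
Cells with no legal move (terminal, hence L): (0,0).
The remaining L cells, each justified by listing all of its moves:
(0,3): moves to (0,2)(W), (0,1)(W); every one is W ⇒ L
(0,6): moves to (0,5)(W), (0,4)(W), (0,1)(W); every one is W ⇒ L
(1,2): moves to (0,2)(W), (1,1)(W), (1,0)(W), (0,1)(W); every one is W ⇒ L
(1,5): moves to (0,5)(W), (1,4)(W), (1,3)(W), (1,0)(W), (0,4)(W); every one is W ⇒ L
(1,8): moves to (0,8)(W), (1,7)(W), (1,6)(W), (1,3)(W), (0,7)(W); every one is W ⇒ L
(2,1): moves to (1,1)(W), (0,1)(W), (2,0)(W), (1,0)(W); every one is W ⇒ L
(2,4): moves to (1,4)(W), (0,4)(W), (2,3)(W), (2,2)(W), (1,3)(W); every one is W ⇒ L
(2,7): moves to (1,7)(W), (0,7)(W), (2,6)(W), (2,5)(W), (2,2)(W), (1,6)(W); every one is W ⇒ L
(3,0): moves to (2,0)(W), (1,0)(W); every one is W ⇒ L
(3,3): moves to (2,3)(W), (1,3)(W), (3,2)(W), (3,1)(W), (2,2)(W); every one is W ⇒ L
(3,6): moves to (2,6)(W), (1,6)(W), (3,5)(W), (3,4)(W), (3,1)(W), (2,5)(W); every one is W ⇒ L
(4,2): moves to (3,2)(W), (2,2)(W), (4,1)(W), (4,0)(W), (3,1)(W); every one is W ⇒ L
(4,5): moves to (3,5)(W), (2,5)(W), (4,4)(W), (4,3)(W), (4,0)(W), (3,4)(W); every one is W ⇒ L
(4,8): moves to (3,8)(W), (2,8)(W), (4,7)(W), (4,6)(W), (4,3)(W), (3,7)(W); every one is W ⇒ L
(5,1): moves to (4,1)(W), (3,1)(W), (5,0)(W), (4,0)(W); every one is W ⇒ L
(5,4): moves to (4,4)(W), (3,4)(W), (5,3)(W), (5,2)(W), (4,3)(W); every one is W ⇒ L
(5,7): moves to (4,7)(W), (3,7)(W), (5,6)(W), (5,5)(W), (5,2)(W), (4,6)(W); every one is W ⇒ L
Every other cell has at least one move into one of the L cells above, so it is W.
L cells per row: a=0: 3, a=1: 3, a=2: 3, a=3: 3, a=4: 3, a=5: 3; total 18.

18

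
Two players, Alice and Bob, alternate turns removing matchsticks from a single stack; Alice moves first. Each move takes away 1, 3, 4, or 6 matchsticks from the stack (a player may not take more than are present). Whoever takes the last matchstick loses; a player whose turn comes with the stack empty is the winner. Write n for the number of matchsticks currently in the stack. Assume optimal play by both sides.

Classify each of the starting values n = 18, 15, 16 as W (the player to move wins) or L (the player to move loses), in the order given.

Compute win/loss labels from the base case upward. A position with no move is W. Any other position is W if it can reach an L in one move, else L.
n=0: no move; the opponent has just taken the last matchstick and therefore loses → W
n=1: only reaches 0(W), which is W → L
n=2: reaches L-position 1 → W
n=3: only reaches 2(W), 0(W), all W → L
n=4: reaches L-position 3 → W
n=5: reaches L-position 1 → W
n=6: reaches L-position 3 → W
n=7: reaches L-position 3 → W
n=8: only reaches 7(W), 5(W), 4(W), 2(W), all W → L
n=9: reaches L-position 8 → W
n=10: only reaches 9(W), 7(W), 6(W), 4(W), all W → L
n=11: reaches L-position 10 → W
n=12: reaches L-position 8 → W
n=13: reaches L-position 10 → W
n=14: reaches L-position 10 → W
n=15: only reaches 14(W), 12(W), 11(W), 9(W), all W → L
n=16: reaches L-position 15 → W
n=17: only reaches 16(W), 14(W), 13(W), 11(W), all W → L
n=18: reaches L-position 17 → W

18: W, 15: L, 16: W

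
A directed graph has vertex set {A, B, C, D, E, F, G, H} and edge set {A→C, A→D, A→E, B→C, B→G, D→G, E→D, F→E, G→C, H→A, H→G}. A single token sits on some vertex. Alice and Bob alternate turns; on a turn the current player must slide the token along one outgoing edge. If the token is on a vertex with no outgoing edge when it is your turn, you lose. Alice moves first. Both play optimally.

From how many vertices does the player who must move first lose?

4

Build the W/L table. Terminal = L. A non-terminal position is W if it has a move to some L; otherwise it is L.
Every edge goes from a vertex to one that appears earlier in the order C, G, D, E, A, F, B, H, so processing vertices in that order labels each vertex after all of its successors.
C: no outgoing edge → L
G: can move to C, which is L ⇒ W
D: the only move is to G(W), a W ⇒ L
E: can move to D, which is L ⇒ W
A: can move to D, which is L ⇒ W
F: the only move is to E(W), a W ⇒ L
B: can move to C, which is L ⇒ W
H: moves to A(W), G(W); every one is W ⇒ L
The L vertices are C, D, F, H; that is 4 in all.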